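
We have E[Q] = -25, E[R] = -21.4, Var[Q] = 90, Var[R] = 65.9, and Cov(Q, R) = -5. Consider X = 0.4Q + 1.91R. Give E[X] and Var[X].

E[X] = 0.4·E[Q] + 1.91·E[R] = 0.4·(-25) + 1.91·(-21.4) = -50.874.
Var[X] = a²·Var[Q] + b²·Var[R] + 2ab·Cov(Q, R) with a = 0.4, b = 1.91.
= 0.4²·90 + 1.91²·65.9 + 2·0.4·1.91·(-5)
= 14.4 + 240.40979 + (-7.64) = 247.16979.

E[X] = -50.874, Var[X] = 247.16979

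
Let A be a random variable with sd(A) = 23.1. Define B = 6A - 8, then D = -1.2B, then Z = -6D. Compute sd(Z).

sd(Z) = 997.92

sd(B) = |6|·23.1 = 138.6.
sd(D) = |-1.2|·138.6 = 166.32.
sd(Z) = |-6|·166.32 = 997.92.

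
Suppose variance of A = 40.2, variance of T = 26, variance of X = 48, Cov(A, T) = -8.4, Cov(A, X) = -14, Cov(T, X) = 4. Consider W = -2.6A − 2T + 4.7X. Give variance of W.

variance of W = a²·variance of A + b²·variance of T + c²·variance of X + 2ab·Cov(A, T) + 2ac·Cov(A, X) + 2bc·Cov(T, X), with a = -2.6, b = -2, c = 4.7.
= 271.752 + 104 + 1060.32 + (-87.36) + 342.16 + (-75.2)
= 1615.672.

variance of W = 1615.672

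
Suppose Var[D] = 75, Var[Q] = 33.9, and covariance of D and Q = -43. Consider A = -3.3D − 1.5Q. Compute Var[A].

Var[A] = 467.325

Var[A] = a²·Var[D] + b²·Var[Q] + 2ab·covariance of D and Q with a = -3.3, b = -1.5.
= (-3.3)²·75 + (-1.5)²·33.9 + 2·(-3.3)·(-1.5)·(-43)
= 816.75 + 76.275 + (-425.7) = 467.325.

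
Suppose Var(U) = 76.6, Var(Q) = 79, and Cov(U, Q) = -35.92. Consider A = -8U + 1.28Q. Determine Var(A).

Var(A) = a²·Var(U) + b²·Var(Q) + 2ab·Cov(U, Q) with a = -8, b = 1.28.
= (-8)²·76.6 + 1.28²·79 + 2·(-8)·1.28·(-35.92)
= 4902.4 + 129.4336 + 735.6416 = 5767.4752.

Var(A) = 5767.4752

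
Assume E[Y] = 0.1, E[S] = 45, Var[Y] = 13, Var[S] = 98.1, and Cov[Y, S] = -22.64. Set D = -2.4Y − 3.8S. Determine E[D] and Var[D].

E[D] = -171.24, Var[D] = 1078.4904

E[D] = (-2.4)·E[Y] + (-3.8)·E[S] = (-2.4)·0.1 + (-3.8)·45 = -171.24.
Var[D] = a²·Var[Y] + b²·Var[S] + 2ab·Cov[Y, S] with a = -2.4, b = -3.8.
= (-2.4)²·13 + (-3.8)²·98.1 + 2·(-2.4)·(-3.8)·(-22.64)
= 74.88 + 1416.564 + (-412.9536) = 1078.4904.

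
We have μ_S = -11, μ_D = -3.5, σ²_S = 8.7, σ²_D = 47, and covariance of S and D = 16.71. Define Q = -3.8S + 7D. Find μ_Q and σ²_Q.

μ_Q = (-3.8)·μ_S + 7·μ_D = (-3.8)·(-11) + 7·(-3.5) = 17.3.
σ²_Q = a²·σ²_S + b²·σ²_D + 2ab·covariance of S and D with a = -3.8, b = 7.
= (-3.8)²·8.7 + 7²·47 + 2·(-3.8)·7·16.71
= 125.628 + 2303 + (-888.972) = 1539.656.

μ_Q = 17.3, σ²_Q = 1539.656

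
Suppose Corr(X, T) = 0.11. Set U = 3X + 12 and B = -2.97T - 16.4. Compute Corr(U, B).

Corr(U, B) = -0.11

Linear rescalings preserve |correlation|; the slopes 3 and -2.97 have opposite signs, so the correlation flips sign: Corr(U, B) = −Corr(X, T) = -0.11.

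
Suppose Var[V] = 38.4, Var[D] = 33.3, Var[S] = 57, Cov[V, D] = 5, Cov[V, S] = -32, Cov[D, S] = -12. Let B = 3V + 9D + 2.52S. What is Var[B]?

Var[B] = a²·Var[V] + b²·Var[D] + c²·Var[S] + 2ab·Cov[V, D] + 2ac·Cov[V, S] + 2bc·Cov[D, S], with a = 3, b = 9, c = 2.52.
= 345.6 + 2697.3 + 361.9728 + 270 + (-483.84) + (-544.32)
= 2646.7128.

Var[B] = 2646.7128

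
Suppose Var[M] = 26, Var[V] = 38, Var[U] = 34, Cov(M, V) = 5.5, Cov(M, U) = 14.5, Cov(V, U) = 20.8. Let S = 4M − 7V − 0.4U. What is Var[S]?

Var[S] = 2045.52

Var[S] = a²·Var[M] + b²·Var[V] + c²·Var[U] + 2ab·Cov(M, V) + 2ac·Cov(M, U) + 2bc·Cov(V, U), with a = 4, b = -7, c = -0.4.
= 416 + 1862 + 5.44 + (-308) + (-46.4) + 116.48
= 2045.52.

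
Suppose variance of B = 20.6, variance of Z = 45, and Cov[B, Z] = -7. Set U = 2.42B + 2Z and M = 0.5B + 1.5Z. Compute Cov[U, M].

Cov[U, M] = 127.516

By bilinearity, Cov[U, M] = ac·variance of B + bd·variance of Z + (ad+bc)·Cov[B, Z], with a=2.42, b=2, c=0.5, d=1.5.
ac·variance of B = 2.42·0.5·20.6 = 24.926
bd·variance of Z = 2·1.5·45 = 135
(ad+bc)·Cov[B, Z] = (4.63)·(-7) = -32.41
Cov[U, M] = 24.926 + 135 + (-32.41) = 127.516.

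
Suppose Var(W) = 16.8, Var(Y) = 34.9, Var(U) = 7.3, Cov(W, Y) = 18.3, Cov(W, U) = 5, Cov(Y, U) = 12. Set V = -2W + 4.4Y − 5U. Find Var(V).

Var(V) = a²·Var(W) + b²·Var(Y) + c²·Var(U) + 2ab·Cov(W, Y) + 2ac·Cov(W, U) + 2bc·Cov(Y, U), with a = -2, b = 4.4, c = -5.
= 67.2 + 675.664 + 182.5 + (-322.08) + 100 + (-528)
= 175.284.

Var(V) = 175.284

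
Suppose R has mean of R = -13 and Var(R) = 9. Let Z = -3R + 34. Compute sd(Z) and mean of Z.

Z = -3R + 34 is linear with a = -3, b = 34.
sd(R) = √9 = 3.
sd(Z) = |a|·sd(R) = |-3|·3 = 9.
mean of Z = a·mean of R + b = (-3)·(-13) + 34 = 73.

sd(Z) = 9, mean of Z = 73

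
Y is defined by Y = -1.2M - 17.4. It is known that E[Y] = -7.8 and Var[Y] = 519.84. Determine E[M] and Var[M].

From Y = -1.2M - 17.4: E[Y] = a·E[M] + b, so E[M] = (E[Y] − b)/a = (-7.8 − (-17.4))/(-1.2) = -8.
Var[Y] = a²·Var[M], so Var[M] = 519.84/(-1.2)² = 361.

E[M] = -8, Var[M] = 361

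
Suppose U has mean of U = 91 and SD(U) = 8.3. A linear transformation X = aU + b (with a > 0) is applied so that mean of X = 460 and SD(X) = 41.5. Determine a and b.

a = 5, b = 5

SD(X) = a·SD(U) (a > 0), so a = 41.5/8.3 = 5.
mean of X = a·mean of U + b, so b = 460 − 5·91 = 5.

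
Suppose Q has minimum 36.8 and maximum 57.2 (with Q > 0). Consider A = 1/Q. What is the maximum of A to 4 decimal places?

max(A) = 0.0272

1/Q is decreasing on this domain, so max(A) comes from min(Q) = 36.8: max(A) = 1/(36.8) ≈ 0.0272.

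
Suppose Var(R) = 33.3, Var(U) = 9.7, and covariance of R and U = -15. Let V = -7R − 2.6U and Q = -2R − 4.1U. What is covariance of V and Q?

By bilinearity, covariance of V and Q = ac·Var(R) + bd·Var(U) + (ad+bc)·covariance of R and U, with a=-7, b=-2.6, c=-2, d=-4.1.
ac·Var(R) = (-7)·(-2)·33.3 = 466.2
bd·Var(U) = (-2.6)·(-4.1)·9.7 = 103.402
(ad+bc)·covariance of R and U = (33.9)·(-15) = -508.5
covariance of V and Q = 466.2 + 103.402 + (-508.5) = 61.102.

covariance of V and Q = 61.102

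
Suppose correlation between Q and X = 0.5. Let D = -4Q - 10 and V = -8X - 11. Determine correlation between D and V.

Linear rescalings preserve correlation up to sign; here the slopes -4 and -8 have the same sign, so correlation between D and V = correlation between Q and X = 0.5.

correlation between D and V = 0.5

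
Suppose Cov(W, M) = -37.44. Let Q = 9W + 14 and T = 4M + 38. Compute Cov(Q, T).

Cov(Q, T) = -1347.84

Cov(Q, T) = a·c·Cov(W, M) = 9·4·(-37.44) = -1347.84. Additive constants drop out.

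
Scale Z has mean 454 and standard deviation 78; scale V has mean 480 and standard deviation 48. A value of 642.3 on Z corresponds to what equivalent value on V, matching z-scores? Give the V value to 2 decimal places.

z = (642.3 − 454)/78 ≈ 2.4141.
V = 480 + z·48 = 480 + (642.3 − 454)·48/78 ≈ 595.88.

V = 595.88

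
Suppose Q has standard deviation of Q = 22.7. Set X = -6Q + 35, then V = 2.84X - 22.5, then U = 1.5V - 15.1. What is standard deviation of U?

standard deviation of X = |-6|·22.7 = 136.2.
standard deviation of V = |2.84|·136.2 = 386.808.
standard deviation of U = |1.5|·386.808 = 580.212.

standard deviation of U = 580.212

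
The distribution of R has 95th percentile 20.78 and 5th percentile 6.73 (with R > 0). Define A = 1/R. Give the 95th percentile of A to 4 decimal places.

95th percentile of A = 0.1486

1/R is decreasing on R > 0, so percentile order reverses: P_{95}(A) uses P_{5}(R) = 6.73.
P_{95}(A) = 1/6.73 ≈ 0.1486.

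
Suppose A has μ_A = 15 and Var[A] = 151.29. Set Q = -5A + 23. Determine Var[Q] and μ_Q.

Var[Q] = 3782.25, μ_Q = -52

Q = -5A + 23 is linear with a = -5, b = 23.
Var[Q] = a²·Var[A] = (-5)²·151.29 = 3782.25 (the additive constant 23 does not affect variance).
μ_Q = a·μ_A + b = (-5)·15 + 23 = -52.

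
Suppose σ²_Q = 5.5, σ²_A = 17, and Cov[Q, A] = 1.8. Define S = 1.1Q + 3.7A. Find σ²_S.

σ²_S = 254.037

σ²_S = a²·σ²_Q + b²·σ²_A + 2ab·Cov[Q, A] with a = 1.1, b = 3.7.
= 1.1²·5.5 + 3.7²·17 + 2·1.1·3.7·1.8
= 6.655 + 232.73 + 14.652 = 254.037.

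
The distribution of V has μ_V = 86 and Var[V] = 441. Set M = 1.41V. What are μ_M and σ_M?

M = 1.41V is linear with a = 1.41, b = 0.
μ_M = a·μ_V + b = 1.41·86 = 121.26.
σ_V = √441 = 21.
σ_M = |a|·σ_V = |1.41|·21 = 29.61.

μ_M = 121.26, σ_M = 29.61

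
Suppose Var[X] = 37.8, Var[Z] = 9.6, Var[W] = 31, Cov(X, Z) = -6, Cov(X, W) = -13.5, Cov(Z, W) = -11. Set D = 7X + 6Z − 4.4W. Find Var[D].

Var[D] = 3706.36

Var[D] = a²·Var[X] + b²·Var[Z] + c²·Var[W] + 2ab·Cov(X, Z) + 2ac·Cov(X, W) + 2bc·Cov(Z, W), with a = 7, b = 6, c = -4.4.
= 1852.2 + 345.6 + 600.16 + (-504) + 831.6 + 580.8
= 3706.36.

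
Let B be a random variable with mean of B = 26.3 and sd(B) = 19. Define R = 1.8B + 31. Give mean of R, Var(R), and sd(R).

R = 1.8B + 31 is linear with a = 1.8, b = 31.
mean of R = a·mean of B + b = 1.8·26.3 + 31 = 78.34.
Var(B) = 19² = 361.
Var(R) = a²·Var(B) = 1.8²·361 = 1169.64 (the additive constant 31 does not affect variance).
sd(R) = |a|·sd(B) = |1.8|·19 = 34.2.

mean of R = 78.34, Var(R) = 1169.64, sd(R) = 34.2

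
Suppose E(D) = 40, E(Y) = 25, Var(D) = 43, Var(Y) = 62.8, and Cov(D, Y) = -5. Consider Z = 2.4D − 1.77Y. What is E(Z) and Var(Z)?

E(Z) = 2.4·E(D) + (-1.77)·E(Y) = 2.4·40 + (-1.77)·25 = 51.75.
Var(Z) = a²·Var(D) + b²·Var(Y) + 2ab·Cov(D, Y) with a = 2.4, b = -1.77.
= 2.4²·43 + (-1.77)²·62.8 + 2·2.4·(-1.77)·(-5)
= 247.68 + 196.74612 + 42.48 = 486.90612.

E(Z) = 51.75, Var(Z) = 486.90612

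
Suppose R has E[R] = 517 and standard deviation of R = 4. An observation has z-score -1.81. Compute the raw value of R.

R = E[R] + z·standard deviation of R = 517 + (-1.81)·4 = 509.76.

R = 509.76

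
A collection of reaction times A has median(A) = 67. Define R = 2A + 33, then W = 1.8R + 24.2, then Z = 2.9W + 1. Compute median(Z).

median(R) = 2·67 + 33 = 167.
median(W) = 1.8·167 + 24.2 = 324.8.
median(Z) = 2.9·324.8 + 1 = 942.92.

median(Z) = 942.92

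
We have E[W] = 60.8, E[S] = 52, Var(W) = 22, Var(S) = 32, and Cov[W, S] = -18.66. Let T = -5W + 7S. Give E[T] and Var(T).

E[T] = (-5)·E[W] + 7·E[S] = (-5)·60.8 + 7·52 = 60.
Var(T) = a²·Var(W) + b²·Var(S) + 2ab·Cov[W, S] with a = -5, b = 7.
= (-5)²·22 + 7²·32 + 2·(-5)·7·(-18.66)
= 550 + 1568 + 1306.2 = 3424.2.

E[T] = 60, Var(T) = 3424.2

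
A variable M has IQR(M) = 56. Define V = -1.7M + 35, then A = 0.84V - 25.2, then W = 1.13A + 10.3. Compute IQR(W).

IQR(W) = 90.36384

IQR(V) = |-1.7|·56 = 95.2.
IQR(A) = |0.84|·95.2 = 79.968.
IQR(W) = |1.13|·79.968 = 90.36384.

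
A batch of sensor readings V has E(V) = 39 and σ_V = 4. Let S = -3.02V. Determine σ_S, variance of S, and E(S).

S = -3.02V is linear with a = -3.02, b = 0.
σ_S = |a|·σ_V = |-3.02|·4 = 12.08.
variance of V = 4² = 16.
variance of S = a²·variance of V = (-3.02)²·16 = 145.9264.
E(S) = a·E(V) + b = (-3.02)·39 = -117.78.

σ_S = 12.08, variance of S = 145.9264, E(S) = -117.78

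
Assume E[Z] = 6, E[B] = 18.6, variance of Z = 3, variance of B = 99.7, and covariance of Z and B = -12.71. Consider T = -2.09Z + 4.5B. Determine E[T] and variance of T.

E[T] = (-2.09)·E[Z] + 4.5·E[B] = (-2.09)·6 + 4.5·18.6 = 71.16.
variance of T = a²·variance of Z + b²·variance of B + 2ab·covariance of Z and B with a = -2.09, b = 4.5.
= (-2.09)²·3 + 4.5²·99.7 + 2·(-2.09)·4.5·(-12.71)
= 13.1043 + 2018.925 + 239.0751 = 2271.1044.

E[T] = 71.16, variance of T = 2271.1044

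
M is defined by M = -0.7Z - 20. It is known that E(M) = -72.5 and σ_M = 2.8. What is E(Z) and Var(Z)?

E(Z) = 75, Var(Z) = 16

From M = -0.7Z - 20: E(M) = a·E(Z) + b, so E(Z) = (E(M) − b)/a = (-72.5 − (-20))/(-0.7) = 75.
Var(M) = 2.8² = 7.84.
Var(M) = a²·Var(Z), so Var(Z) = 7.84/(-0.7)² = 16.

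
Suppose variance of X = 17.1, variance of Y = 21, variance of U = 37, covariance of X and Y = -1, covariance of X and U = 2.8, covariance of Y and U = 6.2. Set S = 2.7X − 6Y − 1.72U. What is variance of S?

variance of S = a²·variance of X + b²·variance of Y + c²·variance of U + 2ab·covariance of X and Y + 2ac·covariance of X and U + 2bc·covariance of Y and U, with a = 2.7, b = -6, c = -1.72.
= 124.659 + 756 + 109.4608 + 32.4 + (-26.0064) + 127.968
= 1124.4814.

variance of S = 1124.4814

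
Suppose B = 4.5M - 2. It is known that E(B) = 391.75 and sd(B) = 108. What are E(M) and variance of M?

E(M) = 87.5, variance of M = 576

From B = 4.5M - 2: E(B) = a·E(M) + b, so E(M) = (E(B) − b)/a = (391.75 − (-2))/4.5 = 87.5.
variance of B = 108² = 11664.
variance of B = a²·variance of M, so variance of M = 11664/4.5² = 576.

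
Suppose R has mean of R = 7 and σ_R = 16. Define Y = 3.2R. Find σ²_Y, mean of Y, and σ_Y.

Y = 3.2R is linear with a = 3.2, b = 0.
σ²_R = 16² = 256.
σ²_Y = a²·σ²_R = 3.2²·256 = 2621.44.
mean of Y = a·mean of R + b = 3.2·7 = 22.4.
σ_Y = |a|·σ_R = |3.2|·16 = 51.2.

σ²_Y = 2621.44, mean of Y = 22.4, σ_Y = 51.2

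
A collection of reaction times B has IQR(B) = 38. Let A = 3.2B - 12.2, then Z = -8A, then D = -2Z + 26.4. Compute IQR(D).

IQR(A) = |3.2|·38 = 121.6.
IQR(Z) = |-8|·121.6 = 972.8.
IQR(D) = |-2|·972.8 = 1945.6.

IQR(D) = 1945.6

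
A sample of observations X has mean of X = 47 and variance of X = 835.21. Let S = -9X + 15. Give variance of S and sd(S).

S = -9X + 15 is linear with a = -9, b = 15.
variance of S = a²·variance of X = (-9)²·835.21 = 67652.01 (the additive constant 15 does not affect variance).
sd(X) = √835.21 = 28.9.
sd(S) = |a|·sd(X) = |-9|·28.9 = 260.1.

variance of S = 67652.01, sd(S) = 260.1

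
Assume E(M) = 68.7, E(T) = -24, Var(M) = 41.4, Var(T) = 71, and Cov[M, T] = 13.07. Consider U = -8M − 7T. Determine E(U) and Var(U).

E(U) = -381.6, Var(U) = 7592.44

E(U) = (-8)·E(M) + (-7)·E(T) = (-8)·68.7 + (-7)·(-24) = -381.6.
Var(U) = a²·Var(M) + b²·Var(T) + 2ab·Cov[M, T] with a = -8, b = -7.
= (-8)²·41.4 + (-7)²·71 + 2·(-8)·(-7)·13.07
= 2649.6 + 3479 + 1463.84 = 7592.44.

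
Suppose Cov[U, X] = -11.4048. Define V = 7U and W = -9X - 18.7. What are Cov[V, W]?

Cov[V, W] = a·c·Cov[U, X] = 7·(-9)·(-11.4048) = 718.5024. Additive constants drop out.

Cov[V, W] = 718.5024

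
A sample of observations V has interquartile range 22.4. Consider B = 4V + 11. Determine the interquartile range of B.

Under B = aV + b, IQR(B) = |a|·IQR(V) = |4|·22.4 = 89.6 (shifts cancel; spread scales by |a|).

IQR(B) = 89.6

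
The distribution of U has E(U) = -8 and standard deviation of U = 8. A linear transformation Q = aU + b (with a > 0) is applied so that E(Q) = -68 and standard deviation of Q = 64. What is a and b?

a = 8, b = -4

standard deviation of Q = a·standard deviation of U (a > 0), so a = 64/8 = 8.
E(Q) = a·E(U) + b, so b = -68 − 8·(-8) = -4.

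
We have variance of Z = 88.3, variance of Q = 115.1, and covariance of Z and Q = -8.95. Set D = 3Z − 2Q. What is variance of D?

variance of D = 1362.5

variance of D = a²·variance of Z + b²·variance of Q + 2ab·covariance of Z and Q with a = 3, b = -2.
= 3²·88.3 + (-2)²·115.1 + 2·3·(-2)·(-8.95)
= 794.7 + 460.4 + 107.4 = 1362.5.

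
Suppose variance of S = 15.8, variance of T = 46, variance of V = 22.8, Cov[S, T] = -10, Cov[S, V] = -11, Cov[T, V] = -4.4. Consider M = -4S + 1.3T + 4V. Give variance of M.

variance of M = 1105.58

variance of M = a²·variance of S + b²·variance of T + c²·variance of V + 2ab·Cov[S, T] + 2ac·Cov[S, V] + 2bc·Cov[T, V], with a = -4, b = 1.3, c = 4.
= 252.8 + 77.74 + 364.8 + 104 + 352 + (-45.76)
= 1105.58.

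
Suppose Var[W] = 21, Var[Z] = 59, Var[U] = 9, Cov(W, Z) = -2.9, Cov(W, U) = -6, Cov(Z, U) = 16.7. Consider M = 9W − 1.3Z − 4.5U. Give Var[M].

Var[M] = a²·Var[W] + b²·Var[Z] + c²·Var[U] + 2ab·Cov(W, Z) + 2ac·Cov(W, U) + 2bc·Cov(Z, U), with a = 9, b = -1.3, c = -4.5.
= 1701 + 99.71 + 182.25 + 67.86 + 486 + 195.39
= 2732.21.

Var[M] = 2732.21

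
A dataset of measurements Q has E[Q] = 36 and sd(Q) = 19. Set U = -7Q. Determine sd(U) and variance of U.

sd(U) = 133, variance of U = 17689

U = -7Q is linear with a = -7, b = 0.
sd(U) = |a|·sd(Q) = |-7|·19 = 133.
variance of Q = 19² = 361.
variance of U = a²·variance of Q = (-7)²·361 = 17689.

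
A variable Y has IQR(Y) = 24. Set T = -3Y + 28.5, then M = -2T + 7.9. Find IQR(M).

IQR(T) = |-3|·24 = 72.
IQR(M) = |-2|·72 = 144.

IQR(M) = 144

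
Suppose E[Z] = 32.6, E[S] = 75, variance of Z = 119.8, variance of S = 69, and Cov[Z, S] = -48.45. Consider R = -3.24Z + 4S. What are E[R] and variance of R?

E[R] = (-3.24)·E[Z] + 4·E[S] = (-3.24)·32.6 + 4·75 = 194.376.
variance of R = a²·variance of Z + b²·variance of S + 2ab·Cov[Z, S] with a = -3.24, b = 4.
= (-3.24)²·119.8 + 4²·69 + 2·(-3.24)·4·(-48.45)
= 1257.61248 + 1104 + 1255.824 = 3617.43648.

E[R] = 194.376, variance of R = 3617.43648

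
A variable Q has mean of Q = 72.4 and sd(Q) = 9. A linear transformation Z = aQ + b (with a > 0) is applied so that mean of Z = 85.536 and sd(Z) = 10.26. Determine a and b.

sd(Z) = a·sd(Q) (a > 0), so a = 10.26/9 = 1.14.
mean of Z = a·mean of Q + b, so b = 85.536 − 1.14·72.4 = 3.

a = 1.14, b = 3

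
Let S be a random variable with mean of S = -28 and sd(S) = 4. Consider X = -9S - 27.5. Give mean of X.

X = -9S - 27.5 is linear with a = -9, b = -27.5.
mean of X = a·mean of S + b = (-9)·(-28) + (-27.5) = 224.5.

mean of X = 224.5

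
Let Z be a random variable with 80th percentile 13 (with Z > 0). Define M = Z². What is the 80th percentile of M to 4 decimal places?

80th percentile of M = 169

Z² is increasing, so P_{80}(M) = g(P_{80}(Z)) = 169.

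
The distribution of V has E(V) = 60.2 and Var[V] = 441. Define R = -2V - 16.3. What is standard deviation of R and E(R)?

R = -2V - 16.3 is linear with a = -2, b = -16.3.
standard deviation of V = √441 = 21.
standard deviation of R = |a|·standard deviation of V = |-2|·21 = 42.
E(R) = a·E(V) + b = (-2)·60.2 + (-16.3) = -136.7.

standard deviation of R = 42, E(R) = -136.7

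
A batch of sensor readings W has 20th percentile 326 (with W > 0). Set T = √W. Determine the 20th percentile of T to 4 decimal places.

20th percentile of T = 18.0555

√W is increasing, so P_{20}(T) = g(P_{20}(W)) ≈ 18.0555.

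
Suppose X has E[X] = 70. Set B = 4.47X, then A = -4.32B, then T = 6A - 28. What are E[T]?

E[B] = 4.47·70 = 312.9.
E[A] = (-4.32)·312.9 = -1351.728.
E[T] = 6·(-1351.728) + (-28) = -8138.368.

E[T] = -8138.368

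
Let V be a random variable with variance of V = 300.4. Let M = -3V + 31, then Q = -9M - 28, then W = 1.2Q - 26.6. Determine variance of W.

variance of M = (-3)²·300.4 = 2703.6.
variance of Q = (-9)²·2703.6 = 218991.6.
variance of W = 1.2²·218991.6 = 315347.904.

variance of W = 315347.904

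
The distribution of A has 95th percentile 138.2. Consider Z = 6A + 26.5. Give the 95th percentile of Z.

Since a = 6 > 0 the transformation is increasing, so the 95th percentile of Z = a·(P_{95} of A) + b = 6·138.2 + 26.5 = 855.7.

95th percentile of Z = 855.7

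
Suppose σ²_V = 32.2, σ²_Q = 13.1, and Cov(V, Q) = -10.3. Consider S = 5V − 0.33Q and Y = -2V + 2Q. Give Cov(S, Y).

By bilinearity, Cov(S, Y) = ac·σ²_V + bd·σ²_Q + (ad+bc)·Cov(V, Q), with a=5, b=-0.33, c=-2, d=2.
ac·σ²_V = 5·(-2)·32.2 = -322
bd·σ²_Q = (-0.33)·2·13.1 = -8.646
(ad+bc)·Cov(V, Q) = (10.66)·(-10.3) = -109.798
Cov(S, Y) = -322 + (-8.646) + (-109.798) = -440.444.

Cov(S, Y) = -440.444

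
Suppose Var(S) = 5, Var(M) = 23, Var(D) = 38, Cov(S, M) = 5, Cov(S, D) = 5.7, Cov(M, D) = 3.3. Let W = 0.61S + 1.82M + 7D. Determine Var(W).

Var(W) = a²·Var(S) + b²·Var(M) + c²·Var(D) + 2ab·Cov(S, M) + 2ac·Cov(S, D) + 2bc·Cov(M, D), with a = 0.61, b = 1.82, c = 7.
= 1.8605 + 76.1852 + 1862 + 11.102 + 48.678 + 84.084
= 2083.9097.

Var(W) = 2083.9097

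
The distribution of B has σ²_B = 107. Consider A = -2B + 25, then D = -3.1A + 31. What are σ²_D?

σ²_A = (-2)²·107 = 428.
σ²_D = (-3.1)²·428 = 4113.08.

σ²_D = 4113.08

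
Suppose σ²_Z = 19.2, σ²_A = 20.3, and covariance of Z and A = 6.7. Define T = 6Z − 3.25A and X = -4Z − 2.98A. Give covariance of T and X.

covariance of T and X = -296.8905

By bilinearity, covariance of T and X = ac·σ²_Z + bd·σ²_A + (ad+bc)·covariance of Z and A, with a=6, b=-3.25, c=-4, d=-2.98.
ac·σ²_Z = 6·(-4)·19.2 = -460.8
bd·σ²_A = (-3.25)·(-2.98)·20.3 = 196.6055
(ad+bc)·covariance of Z and A = (-4.88)·6.7 = -32.696
covariance of T and X = -460.8 + 196.6055 + (-32.696) = -296.8905.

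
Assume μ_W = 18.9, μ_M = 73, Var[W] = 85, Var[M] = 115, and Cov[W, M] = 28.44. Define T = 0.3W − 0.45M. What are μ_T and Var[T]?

μ_T = -27.18, Var[T] = 23.2587

μ_T = 0.3·μ_W + (-0.45)·μ_M = 0.3·18.9 + (-0.45)·73 = -27.18.
Var[T] = a²·Var[W] + b²·Var[M] + 2ab·Cov[W, M] with a = 0.3, b = -0.45.
= 0.3²·85 + (-0.45)²·115 + 2·0.3·(-0.45)·28.44
= 7.65 + 23.2875 + (-7.6788) = 23.2587.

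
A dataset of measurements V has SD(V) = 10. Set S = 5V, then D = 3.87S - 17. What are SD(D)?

SD(D) = 193.5

SD(S) = |5|·10 = 50.
SD(D) = |3.87|·50 = 193.5.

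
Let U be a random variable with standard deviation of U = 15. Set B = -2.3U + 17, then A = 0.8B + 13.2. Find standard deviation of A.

standard deviation of B = |-2.3|·15 = 34.5.
standard deviation of A = |0.8|·34.5 = 27.6.

standard deviation of A = 27.6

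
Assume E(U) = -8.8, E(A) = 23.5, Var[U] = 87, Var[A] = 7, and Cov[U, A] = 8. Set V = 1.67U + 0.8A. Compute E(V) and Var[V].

E(V) = 4.104, Var[V] = 268.4903

E(V) = 1.67·E(U) + 0.8·E(A) = 1.67·(-8.8) + 0.8·23.5 = 4.104.
Var[V] = a²·Var[U] + b²·Var[A] + 2ab·Cov[U, A] with a = 1.67, b = 0.8.
= 1.67²·87 + 0.8²·7 + 2·1.67·0.8·8
= 242.6343 + 4.48 + 21.376 = 268.4903.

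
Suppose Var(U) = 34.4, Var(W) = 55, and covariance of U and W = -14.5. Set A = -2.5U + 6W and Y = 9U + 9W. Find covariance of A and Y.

By bilinearity, covariance of A and Y = ac·Var(U) + bd·Var(W) + (ad+bc)·covariance of U and W, with a=-2.5, b=6, c=9, d=9.
ac·Var(U) = (-2.5)·9·34.4 = -774
bd·Var(W) = 6·9·55 = 2970
(ad+bc)·covariance of U and W = (31.5)·(-14.5) = -456.75
covariance of A and Y = -774 + 2970 + (-456.75) = 1739.25.

covariance of A and Y = 1739.25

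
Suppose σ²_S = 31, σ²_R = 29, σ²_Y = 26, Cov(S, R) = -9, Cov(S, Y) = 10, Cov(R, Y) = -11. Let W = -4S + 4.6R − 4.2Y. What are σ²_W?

σ²_W = 2660.52

σ²_W = a²·σ²_S + b²·σ²_R + c²·σ²_Y + 2ab·Cov(S, R) + 2ac·Cov(S, Y) + 2bc·Cov(R, Y), with a = -4, b = 4.6, c = -4.2.
= 496 + 613.64 + 458.64 + 331.2 + 336 + 425.04
= 2660.52.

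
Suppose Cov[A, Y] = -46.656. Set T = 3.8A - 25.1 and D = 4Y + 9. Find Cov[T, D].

Cov[T, D] = a·c·Cov[A, Y] = 3.8·4·(-46.656) = -709.1712. Additive constants drop out.

Cov[T, D] = -709.1712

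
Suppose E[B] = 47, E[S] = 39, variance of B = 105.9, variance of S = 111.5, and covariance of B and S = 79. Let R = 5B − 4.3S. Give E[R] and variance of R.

E[R] = 67.3, variance of R = 1312.135

E[R] = 5·E[B] + (-4.3)·E[S] = 5·47 + (-4.3)·39 = 67.3.
variance of R = a²·variance of B + b²·variance of S + 2ab·covariance of B and S with a = 5, b = -4.3.
= 5²·105.9 + (-4.3)²·111.5 + 2·5·(-4.3)·79
= 2647.5 + 2061.635 + (-3397) = 1312.135.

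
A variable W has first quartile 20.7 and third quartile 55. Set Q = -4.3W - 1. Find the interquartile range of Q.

IQR of W = Q3 − Q1 = 55 − 20.7 = 34.3.
Under Q = aW + b, IQR(Q) = |a|·IQR(W) = |-4.3|·34.3 = 147.49 (shifts cancel; spread scales by |a|).

IQR(Q) = 147.49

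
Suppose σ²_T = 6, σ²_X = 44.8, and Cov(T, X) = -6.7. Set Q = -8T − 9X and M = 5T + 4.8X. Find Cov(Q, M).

By bilinearity, Cov(Q, M) = ac·σ²_T + bd·σ²_X + (ad+bc)·Cov(T, X), with a=-8, b=-9, c=5, d=4.8.
ac·σ²_T = (-8)·5·6 = -240
bd·σ²_X = (-9)·4.8·44.8 = -1935.36
(ad+bc)·Cov(T, X) = (-83.4)·(-6.7) = 558.78
Cov(Q, M) = -240 + (-1935.36) + 558.78 = -1616.58.

Cov(Q, M) = -1616.58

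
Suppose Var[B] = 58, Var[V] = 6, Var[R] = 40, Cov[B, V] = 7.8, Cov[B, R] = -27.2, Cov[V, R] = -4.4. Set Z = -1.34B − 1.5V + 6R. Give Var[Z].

Var[Z] = a²·Var[B] + b²·Var[V] + c²·Var[R] + 2ab·Cov[B, V] + 2ac·Cov[B, R] + 2bc·Cov[V, R], with a = -1.34, b = -1.5, c = 6.
= 104.1448 + 13.5 + 1440 + 31.356 + 437.376 + 79.2
= 2105.5768.

Var[Z] = 2105.5768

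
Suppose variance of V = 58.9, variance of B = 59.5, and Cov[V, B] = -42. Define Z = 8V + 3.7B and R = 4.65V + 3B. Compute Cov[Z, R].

Cov[Z, R] = 1120.92

By bilinearity, Cov[Z, R] = ac·variance of V + bd·variance of B + (ad+bc)·Cov[V, B], with a=8, b=3.7, c=4.65, d=3.
ac·variance of V = 8·4.65·58.9 = 2191.08
bd·variance of B = 3.7·3·59.5 = 660.45
(ad+bc)·Cov[V, B] = (41.205)·(-42) = -1730.61
Cov[Z, R] = 2191.08 + 660.45 + (-1730.61) = 1120.92.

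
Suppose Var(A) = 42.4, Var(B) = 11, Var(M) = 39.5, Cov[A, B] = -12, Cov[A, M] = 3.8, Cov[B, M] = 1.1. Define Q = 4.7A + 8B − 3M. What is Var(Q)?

Var(Q) = 933.756

Var(Q) = a²·Var(A) + b²·Var(B) + c²·Var(M) + 2ab·Cov[A, B] + 2ac·Cov[A, M] + 2bc·Cov[B, M], with a = 4.7, b = 8, c = -3.
= 936.616 + 704 + 355.5 + (-902.4) + (-107.16) + (-52.8)
= 933.756.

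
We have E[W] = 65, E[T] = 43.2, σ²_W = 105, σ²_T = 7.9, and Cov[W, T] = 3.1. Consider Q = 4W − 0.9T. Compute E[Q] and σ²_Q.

E[Q] = 221.12, σ²_Q = 1664.079

E[Q] = 4·E[W] + (-0.9)·E[T] = 4·65 + (-0.9)·43.2 = 221.12.
σ²_Q = a²·σ²_W + b²·σ²_T + 2ab·Cov[W, T] with a = 4, b = -0.9.
= 4²·105 + (-0.9)²·7.9 + 2·4·(-0.9)·3.1
= 1680 + 6.399 + (-22.32) = 1664.079.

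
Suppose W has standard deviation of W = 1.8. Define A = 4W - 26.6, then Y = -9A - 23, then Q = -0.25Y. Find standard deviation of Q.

standard deviation of A = |4|·1.8 = 7.2.
standard deviation of Y = |-9|·7.2 = 64.8.
standard deviation of Q = |-0.25|·64.8 = 16.2.

standard deviation of Q = 16.2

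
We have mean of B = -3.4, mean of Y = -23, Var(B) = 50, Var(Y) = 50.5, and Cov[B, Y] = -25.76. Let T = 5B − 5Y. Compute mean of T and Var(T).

mean of T = 98, Var(T) = 3800.5

mean of T = 5·mean of B + (-5)·mean of Y = 5·(-3.4) + (-5)·(-23) = 98.
Var(T) = a²·Var(B) + b²·Var(Y) + 2ab·Cov[B, Y] with a = 5, b = -5.
= 5²·50 + (-5)²·50.5 + 2·5·(-5)·(-25.76)
= 1250 + 1262.5 + 1288 = 3800.5.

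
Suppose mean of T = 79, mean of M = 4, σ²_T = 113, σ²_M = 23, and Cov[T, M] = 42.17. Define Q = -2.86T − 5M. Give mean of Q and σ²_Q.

mean of Q = -245.94, σ²_Q = 2705.3568

mean of Q = (-2.86)·mean of T + (-5)·mean of M = (-2.86)·79 + (-5)·4 = -245.94.
σ²_Q = a²·σ²_T + b²·σ²_M + 2ab·Cov[T, M] with a = -2.86, b = -5.
= (-2.86)²·113 + (-5)²·23 + 2·(-2.86)·(-5)·42.17
= 924.2948 + 575 + 1206.062 = 2705.3568.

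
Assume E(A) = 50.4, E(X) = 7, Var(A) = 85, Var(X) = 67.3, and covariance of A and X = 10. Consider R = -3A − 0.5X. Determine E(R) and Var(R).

E(R) = -154.7, Var(R) = 811.825

E(R) = (-3)·E(A) + (-0.5)·E(X) = (-3)·50.4 + (-0.5)·7 = -154.7.
Var(R) = a²·Var(A) + b²·Var(X) + 2ab·covariance of A and X with a = -3, b = -0.5.
= (-3)²·85 + (-0.5)²·67.3 + 2·(-3)·(-0.5)·10
= 765 + 16.825 + 30 = 811.825.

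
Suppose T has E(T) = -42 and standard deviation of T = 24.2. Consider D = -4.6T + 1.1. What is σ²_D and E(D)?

σ²_D = 12392.1424, E(D) = 194.3

D = -4.6T + 1.1 is linear with a = -4.6, b = 1.1.
σ²_T = 24.2² = 585.64.
σ²_D = a²·σ²_T = (-4.6)²·585.64 = 12392.1424 (the additive constant 1.1 does not affect variance).
E(D) = a·E(T) + b = (-4.6)·(-42) + 1.1 = 194.3.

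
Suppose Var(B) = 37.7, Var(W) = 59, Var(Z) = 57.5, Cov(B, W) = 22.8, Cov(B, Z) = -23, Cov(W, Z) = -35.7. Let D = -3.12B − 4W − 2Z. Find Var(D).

Var(D) = a²·Var(B) + b²·Var(W) + c²·Var(Z) + 2ab·Cov(B, W) + 2ac·Cov(B, Z) + 2bc·Cov(W, Z), with a = -3.12, b = -4, c = -2.
= 366.98688 + 944 + 230 + 569.088 + (-287.04) + (-571.2)
= 1251.83488.

Var(D) = 1251.83488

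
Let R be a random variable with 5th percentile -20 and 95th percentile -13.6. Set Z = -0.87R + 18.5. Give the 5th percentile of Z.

Since a = -0.87 < 0 the transformation is decreasing, reversing order: the 5th percentile of Z corresponds to the 95th percentile of R.
So P_{5}(Z) = a·P_{95}(R) + b = (-0.87)·(-13.6) + 18.5 = 30.332.

5th percentile of Z = 30.332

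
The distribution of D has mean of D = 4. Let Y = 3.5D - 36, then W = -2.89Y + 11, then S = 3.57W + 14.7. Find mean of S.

mean of Y = 3.5·4 + (-36) = -22.
mean of W = (-2.89)·(-22) + 11 = 74.58.
mean of S = 3.57·74.58 + 14.7 = 280.9506.

mean of S = 280.9506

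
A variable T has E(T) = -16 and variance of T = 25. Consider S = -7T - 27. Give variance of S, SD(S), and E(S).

S = -7T - 27 is linear with a = -7, b = -27.
variance of S = a²·variance of T = (-7)²·25 = 1225 (the additive constant -27 does not affect variance).
SD(T) = √25 = 5.
SD(S) = |a|·SD(T) = |-7|·5 = 35.
E(S) = a·E(T) + b = (-7)·(-16) + (-27) = 85.

variance of S = 1225, SD(S) = 35, E(S) = 85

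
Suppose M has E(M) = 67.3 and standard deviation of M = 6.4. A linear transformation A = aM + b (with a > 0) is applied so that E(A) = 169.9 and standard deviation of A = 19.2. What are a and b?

a = 3, b = -32

standard deviation of A = a·standard deviation of M (a > 0), so a = 19.2/6.4 = 3.
E(A) = a·E(M) + b, so b = 169.9 − 3·67.3 = -32.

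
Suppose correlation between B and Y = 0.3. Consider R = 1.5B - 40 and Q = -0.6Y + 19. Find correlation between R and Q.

correlation between R and Q = -0.3

Linear rescalings preserve |correlation|; the slopes 1.5 and -0.6 have opposite signs, so the correlation flips sign: correlation between R and Q = −correlation between B and Y = -0.3.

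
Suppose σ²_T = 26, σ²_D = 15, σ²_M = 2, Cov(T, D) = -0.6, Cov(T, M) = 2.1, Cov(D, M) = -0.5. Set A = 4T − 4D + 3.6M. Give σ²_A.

σ²_A = 776

σ²_A = a²·σ²_T + b²·σ²_D + c²·σ²_M + 2ab·Cov(T, D) + 2ac·Cov(T, M) + 2bc·Cov(D, M), with a = 4, b = -4, c = 3.6.
= 416 + 240 + 25.92 + 19.2 + 60.48 + 14.4
= 776.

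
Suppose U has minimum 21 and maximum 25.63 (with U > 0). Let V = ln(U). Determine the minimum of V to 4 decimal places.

ln(U) is increasing on this domain, so min(V) comes from min(U) = 21: min(V) = ln(21) ≈ 3.0445.

min(V) = 3.0445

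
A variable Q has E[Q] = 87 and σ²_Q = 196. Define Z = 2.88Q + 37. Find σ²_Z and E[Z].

Z = 2.88Q + 37 is linear with a = 2.88, b = 37.
σ²_Z = a²·σ²_Q = 2.88²·196 = 1625.7024 (the additive constant 37 does not affect variance).
E[Z] = a·E[Q] + b = 2.88·87 + 37 = 287.56.

σ²_Z = 1625.7024, E[Z] = 287.56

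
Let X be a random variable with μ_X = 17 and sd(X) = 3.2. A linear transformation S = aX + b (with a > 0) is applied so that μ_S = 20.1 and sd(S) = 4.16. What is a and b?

sd(S) = a·sd(X) (a > 0), so a = 4.16/3.2 = 1.3.
μ_S = a·μ_X + b, so b = 20.1 − 1.3·17 = -2.

a = 1.3, b = -2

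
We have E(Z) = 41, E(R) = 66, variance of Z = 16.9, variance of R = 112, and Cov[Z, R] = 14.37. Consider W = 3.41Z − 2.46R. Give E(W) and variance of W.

E(W) = -22.55, variance of W = 633.205726

E(W) = 3.41·E(Z) + (-2.46)·E(R) = 3.41·41 + (-2.46)·66 = -22.55.
variance of W = a²·variance of Z + b²·variance of R + 2ab·Cov[Z, R] with a = 3.41, b = -2.46.
= 3.41²·16.9 + (-2.46)²·112 + 2·3.41·(-2.46)·14.37
= 196.51489 + 677.7792 + (-241.088364) = 633.205726.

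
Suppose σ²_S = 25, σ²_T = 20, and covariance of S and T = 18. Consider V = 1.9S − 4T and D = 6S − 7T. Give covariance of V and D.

By bilinearity, covariance of V and D = ac·σ²_S + bd·σ²_T + (ad+bc)·covariance of S and T, with a=1.9, b=-4, c=6, d=-7.
ac·σ²_S = 1.9·6·25 = 285
bd·σ²_T = (-4)·(-7)·20 = 560
(ad+bc)·covariance of S and T = (-37.3)·18 = -671.4
covariance of V and D = 285 + 560 + (-671.4) = 173.6.

covariance of V and D = 173.6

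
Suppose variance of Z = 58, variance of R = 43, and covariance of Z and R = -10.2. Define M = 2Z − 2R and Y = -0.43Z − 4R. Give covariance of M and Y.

covariance of M and Y = 366.948

By bilinearity, covariance of M and Y = ac·variance of Z + bd·variance of R + (ad+bc)·covariance of Z and R, with a=2, b=-2, c=-0.43, d=-4.
ac·variance of Z = 2·(-0.43)·58 = -49.88
bd·variance of R = (-2)·(-4)·43 = 344
(ad+bc)·covariance of Z and R = (-7.14)·(-10.2) = 72.828
covariance of M and Y = -49.88 + 344 + 72.828 = 366.948.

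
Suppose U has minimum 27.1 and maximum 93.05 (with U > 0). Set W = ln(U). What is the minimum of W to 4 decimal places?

ln(U) is increasing on this domain, so min(W) comes from min(U) = 27.1: min(W) = ln(27.1) ≈ 3.2995.

min(W) = 3.2995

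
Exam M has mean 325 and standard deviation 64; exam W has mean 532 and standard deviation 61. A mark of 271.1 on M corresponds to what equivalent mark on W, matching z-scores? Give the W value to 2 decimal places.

W = 480.63

z = (271.1 − 325)/64 ≈ -0.8422.
W = 532 + z·61 = 532 + (271.1 − 325)·61/64 ≈ 480.63.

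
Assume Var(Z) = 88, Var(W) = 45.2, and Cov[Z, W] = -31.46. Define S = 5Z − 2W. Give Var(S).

Var(S) = a²·Var(Z) + b²·Var(W) + 2ab·Cov[Z, W] with a = 5, b = -2.
= 5²·88 + (-2)²·45.2 + 2·5·(-2)·(-31.46)
= 2200 + 180.8 + 629.2 = 3010.

Var(S) = 3010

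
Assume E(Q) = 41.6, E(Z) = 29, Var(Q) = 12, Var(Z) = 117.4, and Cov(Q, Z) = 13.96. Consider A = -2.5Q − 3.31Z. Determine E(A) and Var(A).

E(A) = (-2.5)·E(Q) + (-3.31)·E(Z) = (-2.5)·41.6 + (-3.31)·29 = -199.99.
Var(A) = a²·Var(Q) + b²·Var(Z) + 2ab·Cov(Q, Z) with a = -2.5, b = -3.31.
= (-2.5)²·12 + (-3.31)²·117.4 + 2·(-2.5)·(-3.31)·13.96
= 75 + 1286.24614 + 231.038 = 1592.28414.

E(A) = -199.99, Var(A) = 1592.28414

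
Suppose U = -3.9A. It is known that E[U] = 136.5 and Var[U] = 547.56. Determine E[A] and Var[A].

From U = -3.9A: E[U] = a·E[A] + b, so E[A] = (E[U] − b)/a = (136.5 − 0)/(-3.9) = -35.
Var[U] = a²·Var[A], so Var[A] = 547.56/(-3.9)² = 36.

E[A] = -35, Var[A] = 36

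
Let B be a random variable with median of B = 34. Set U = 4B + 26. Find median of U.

A linear map preserves order up to sign, so median of U = a·median of B + b = 4·34 + 26 = 162.

median of U = 162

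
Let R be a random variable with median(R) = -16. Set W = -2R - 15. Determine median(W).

A linear map preserves order up to sign, so median(W) = a·median(R) + b = (-2)·(-16) + (-15) = 17.

median(W) = 17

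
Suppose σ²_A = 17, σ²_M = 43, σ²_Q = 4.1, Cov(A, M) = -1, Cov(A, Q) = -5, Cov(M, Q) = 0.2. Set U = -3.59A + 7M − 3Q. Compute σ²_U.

σ²_U = a²·σ²_A + b²·σ²_M + c²·σ²_Q + 2ab·Cov(A, M) + 2ac·Cov(A, Q) + 2bc·Cov(M, Q), with a = -3.59, b = 7, c = -3.
= 219.0977 + 2107 + 36.9 + 50.26 + (-107.7) + (-8.4)
= 2297.1577.

σ²_U = 2297.1577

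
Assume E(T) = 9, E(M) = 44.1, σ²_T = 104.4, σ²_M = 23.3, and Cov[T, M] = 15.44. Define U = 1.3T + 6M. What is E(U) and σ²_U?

E(U) = 1.3·E(T) + 6·E(M) = 1.3·9 + 6·44.1 = 276.3.
σ²_U = a²·σ²_T + b²·σ²_M + 2ab·Cov[T, M] with a = 1.3, b = 6.
= 1.3²·104.4 + 6²·23.3 + 2·1.3·6·15.44
= 176.436 + 838.8 + 240.864 = 1256.1.

E(U) = 276.3, σ²_U = 1256.1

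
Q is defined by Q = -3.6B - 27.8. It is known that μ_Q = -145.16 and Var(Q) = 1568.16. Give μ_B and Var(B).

From Q = -3.6B - 27.8: μ_Q = a·μ_B + b, so μ_B = (μ_Q − b)/a = (-145.16 − (-27.8))/(-3.6) = 32.6.
Var(Q) = a²·Var(B), so Var(B) = 1568.16/(-3.6)² = 121.

μ_B = 32.6, Var(B) = 121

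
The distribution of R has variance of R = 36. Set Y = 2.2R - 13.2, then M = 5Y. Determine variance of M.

variance of Y = 2.2²·36 = 174.24.
variance of M = 5²·174.24 = 4356.

variance of M = 4356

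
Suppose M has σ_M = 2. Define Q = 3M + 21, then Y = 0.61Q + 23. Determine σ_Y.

σ_Y = 3.66

σ_Q = |3|·2 = 6.
σ_Y = |0.61|·6 = 3.66.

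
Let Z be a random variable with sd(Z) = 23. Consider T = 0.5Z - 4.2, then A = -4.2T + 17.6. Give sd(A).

sd(T) = |0.5|·23 = 11.5.
sd(A) = |-4.2|·11.5 = 48.3.

sd(A) = 48.3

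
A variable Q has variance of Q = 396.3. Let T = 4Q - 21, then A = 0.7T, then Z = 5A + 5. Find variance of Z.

variance of Z = 77674.8

variance of T = 4²·396.3 = 6340.8.
variance of A = 0.7²·6340.8 = 3106.992.
variance of Z = 5²·3106.992 = 77674.8.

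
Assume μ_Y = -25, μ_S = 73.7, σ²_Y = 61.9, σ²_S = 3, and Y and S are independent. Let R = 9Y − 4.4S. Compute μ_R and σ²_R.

μ_R = 9·μ_Y + (-4.4)·μ_S = 9·(-25) + (-4.4)·73.7 = -549.28.
σ²_R = a²·σ²_Y + b²·σ²_S + 2ab·Cov[Y, S] with a = 9, b = -4.4.
Independence gives Cov[Y, S] = 0.
= 9²·61.9 + (-4.4)²·3 + 2·9·(-4.4)·0
= 5013.9 + 58.08 + 0 = 5071.98.

μ_R = -549.28, σ²_R = 5071.98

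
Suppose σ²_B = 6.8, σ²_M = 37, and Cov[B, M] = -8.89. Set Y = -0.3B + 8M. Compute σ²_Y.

σ²_Y = 2411.284

σ²_Y = a²·σ²_B + b²·σ²_M + 2ab·Cov[B, M] with a = -0.3, b = 8.
= (-0.3)²·6.8 + 8²·37 + 2·(-0.3)·8·(-8.89)
= 0.612 + 2368 + 42.672 = 2411.284.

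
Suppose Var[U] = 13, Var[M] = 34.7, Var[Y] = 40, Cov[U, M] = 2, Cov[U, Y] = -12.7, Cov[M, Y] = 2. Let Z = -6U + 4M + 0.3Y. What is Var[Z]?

Var[Z] = 981.32

Var[Z] = a²·Var[U] + b²·Var[M] + c²·Var[Y] + 2ab·Cov[U, M] + 2ac·Cov[U, Y] + 2bc·Cov[M, Y], with a = -6, b = 4, c = 0.3.
= 468 + 555.2 + 3.6 + (-96) + 45.72 + 4.8
= 981.32.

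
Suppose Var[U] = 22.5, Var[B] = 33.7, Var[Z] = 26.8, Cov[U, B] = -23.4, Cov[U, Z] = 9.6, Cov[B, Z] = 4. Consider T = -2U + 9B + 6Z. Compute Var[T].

Var[T] = 4828.5

Var[T] = a²·Var[U] + b²·Var[B] + c²·Var[Z] + 2ab·Cov[U, B] + 2ac·Cov[U, Z] + 2bc·Cov[B, Z], with a = -2, b = 9, c = 6.
= 90 + 2729.7 + 964.8 + 842.4 + (-230.4) + 432
= 4828.5.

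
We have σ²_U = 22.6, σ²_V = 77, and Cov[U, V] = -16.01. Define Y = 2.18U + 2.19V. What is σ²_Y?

σ²_Y = 323.834056

σ²_Y = a²·σ²_U + b²·σ²_V + 2ab·Cov[U, V] with a = 2.18, b = 2.19.
= 2.18²·22.6 + 2.19²·77 + 2·2.18·2.19·(-16.01)
= 107.40424 + 369.2997 + (-152.869884) = 323.834056.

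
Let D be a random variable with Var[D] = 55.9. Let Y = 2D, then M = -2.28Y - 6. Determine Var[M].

Var[M] = 1162.36224

Var[Y] = 2²·55.9 = 223.6.
Var[M] = (-2.28)²·223.6 = 1162.36224.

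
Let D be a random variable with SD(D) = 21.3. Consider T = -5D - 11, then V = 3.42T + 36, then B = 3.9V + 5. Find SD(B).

SD(B) = 1420.497

SD(T) = |-5|·21.3 = 106.5.
SD(V) = |3.42|·106.5 = 364.23.
SD(B) = |3.9|·364.23 = 1420.497.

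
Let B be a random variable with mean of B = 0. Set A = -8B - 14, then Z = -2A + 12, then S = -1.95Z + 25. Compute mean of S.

mean of A = (-8)·0 + (-14) = -14.
mean of Z = (-2)·(-14) + 12 = 40.
mean of S = (-1.95)·40 + 25 = -53.

mean of S = -53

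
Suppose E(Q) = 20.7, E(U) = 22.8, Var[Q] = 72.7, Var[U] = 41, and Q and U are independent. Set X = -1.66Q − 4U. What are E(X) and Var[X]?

E(X) = -125.562, Var[X] = 856.33212

E(X) = (-1.66)·E(Q) + (-4)·E(U) = (-1.66)·20.7 + (-4)·22.8 = -125.562.
Var[X] = a²·Var[Q] + b²·Var[U] + 2ab·Cov[Q, U] with a = -1.66, b = -4.
Independence gives Cov[Q, U] = 0.
= (-1.66)²·72.7 + (-4)²·41 + 2·(-1.66)·(-4)·0
= 200.33212 + 656 + 0 = 856.33212.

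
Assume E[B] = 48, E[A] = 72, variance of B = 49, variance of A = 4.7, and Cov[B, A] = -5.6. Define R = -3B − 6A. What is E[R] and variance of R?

E[R] = -576, variance of R = 408.6

E[R] = (-3)·E[B] + (-6)·E[A] = (-3)·48 + (-6)·72 = -576.
variance of R = a²·variance of B + b²·variance of A + 2ab·Cov[B, A] with a = -3, b = -6.
= (-3)²·49 + (-6)²·4.7 + 2·(-3)·(-6)·(-5.6)
= 441 + 169.2 + (-201.6) = 408.6.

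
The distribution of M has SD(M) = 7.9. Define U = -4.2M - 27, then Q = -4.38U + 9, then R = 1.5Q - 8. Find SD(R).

SD(U) = |-4.2|·7.9 = 33.18.
SD(Q) = |-4.38|·33.18 = 145.3284.
SD(R) = |1.5|·145.3284 = 217.9926.

SD(R) = 217.9926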